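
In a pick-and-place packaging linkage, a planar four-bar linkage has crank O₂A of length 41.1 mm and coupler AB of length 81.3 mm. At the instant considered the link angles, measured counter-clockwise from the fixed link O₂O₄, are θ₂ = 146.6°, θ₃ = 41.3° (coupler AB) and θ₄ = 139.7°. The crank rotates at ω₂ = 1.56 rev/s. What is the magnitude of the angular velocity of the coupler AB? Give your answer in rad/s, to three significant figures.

ω₂ = 9.802 rad/s (from 1.56 rev/s).
Differentiating the loop-closure r₂e^{iθ₂}+r₃e^{iθ₃}=r₁+r₄e^{iθ₄} gives r₂ω₂e^{iθ₂}+r₃ω₃e^{iθ₃}=r₄ω₄e^{iθ₄}.
Eliminating the other unknown: ω₃ = r₂ω₂ sin(θ₄−θ₂) / [r₃ sin(θ₃−θ₄)].
Numerator sine = -0.12014; denominator sine = -0.98927.
Result = 0.0411·9.802·(-0.12014) / (0.0813·(-0.98927)) = +0.60175 rad/s; magnitude 0.60175 rad/s.

0.602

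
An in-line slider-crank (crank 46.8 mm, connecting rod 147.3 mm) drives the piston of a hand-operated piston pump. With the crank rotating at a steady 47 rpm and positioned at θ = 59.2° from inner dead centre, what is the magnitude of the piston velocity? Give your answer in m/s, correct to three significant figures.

0.231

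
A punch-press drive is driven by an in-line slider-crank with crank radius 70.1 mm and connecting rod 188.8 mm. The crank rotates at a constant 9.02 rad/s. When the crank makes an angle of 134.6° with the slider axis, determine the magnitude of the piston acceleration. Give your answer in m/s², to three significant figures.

3.95

ω = 9.02 rad/s
x(θ) = r cosθ + √(L² − r² sin²θ); with ω constant, a = ω²·d²x/dθ².
d²x/dθ² = −r cosθ − r²(cos2θ)/√u − r⁴ sin²2θ/(4u^{3/2}),  u = L² − r² sin²θ = 0.0331541 m².
Substituting r = 0.0701 m, L = 0.1888 m, θ = 134.6°: d²x/dθ² = +0.048598 m.
a = ω²·d²x/dθ² = (9.02)²·(+0.048598) = +3.9539 m/s²;  |a| = 3.9539 m/s².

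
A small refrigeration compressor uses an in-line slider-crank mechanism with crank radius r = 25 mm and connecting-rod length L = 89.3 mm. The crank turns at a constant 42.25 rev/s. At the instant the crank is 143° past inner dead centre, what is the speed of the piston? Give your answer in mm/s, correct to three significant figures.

ω = 2π·42.2 = 265.5 rad/s
For an in-line slider-crank, x = r cosθ + √(L² − r² sin²θ), so v = −rω sinθ·[1 + r cosθ/√(L² − r² sin²θ)].
With r = 0.025 m, L = 0.0893 m, θ = 143°: √(L² − r² sin²θ) = 0.088023 m.
v = −0.025·265.5·0.60182·[1 + 0.025·-0.79864/0.088023] = -3.0881 m/s.
|v| = 3.0881 m/s = 3088.1 mm/s.

3090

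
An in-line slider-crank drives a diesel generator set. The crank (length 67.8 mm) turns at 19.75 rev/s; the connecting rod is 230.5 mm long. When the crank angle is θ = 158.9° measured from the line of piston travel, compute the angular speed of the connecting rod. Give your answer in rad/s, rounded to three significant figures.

34.2

ω = 124.1 rad/s (converted from 19.75 rev/s).
The rod makes angle φ with the slider axis where L sinφ = r sinθ; differentiating, L cosφ·φ̇ = r ω cosθ.
L cosφ = √(L² − r² sin²θ) = 0.2292 m.
|ω_rod| = r ω |cosθ| / √(L² − r² sin²θ) = 0.0678·124.1·0.93295/0.2292 = 34.246 rad/s.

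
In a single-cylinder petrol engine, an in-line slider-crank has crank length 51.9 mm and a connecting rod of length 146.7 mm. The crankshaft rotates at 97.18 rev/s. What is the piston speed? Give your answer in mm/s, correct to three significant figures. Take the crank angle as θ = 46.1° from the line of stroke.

ω = 2π·97.2 = 610.6 rad/s
For an in-line slider-crank, x = r cosθ + √(L² − r² sin²θ), so v = −rω sinθ·[1 + r cosθ/√(L² − r² sin²θ)].
With r = 0.0519 m, L = 0.1467 m, θ = 46.1°: √(L² − r² sin²θ) = 0.14185 m.
v = −0.0519·610.6·0.72055·[1 + 0.0519·0.69340/0.14185] = -28.627 m/s.
|v| = 28.627 m/s = 28627 mm/s.

28600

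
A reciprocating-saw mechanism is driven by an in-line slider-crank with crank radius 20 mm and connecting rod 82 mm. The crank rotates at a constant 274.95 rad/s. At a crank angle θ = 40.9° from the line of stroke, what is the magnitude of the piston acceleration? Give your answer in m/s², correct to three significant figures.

ω = 274.9 rad/s
x(θ) = r cosθ + √(L² − r² sin²θ); with ω constant, a = ω²·d²x/dθ².
d²x/dθ² = −r cosθ − r²(cos2θ)/√u − r⁴ sin²2θ/(4u^{3/2}),  u = L² − r² sin²θ = 0.00655253 m².
Substituting r = 0.02 m, L = 0.082 m, θ = 40.9°: d²x/dθ² = -0.015896 m.
a = ω²·d²x/dθ² = (274.9)²·(-0.015896) = -1201.7 m/s²;  |a| = 1201.7 m/s².

1200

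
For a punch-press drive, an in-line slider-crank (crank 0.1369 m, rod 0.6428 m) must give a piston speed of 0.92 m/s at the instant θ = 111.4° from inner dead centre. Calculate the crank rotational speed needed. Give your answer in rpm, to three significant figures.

74.9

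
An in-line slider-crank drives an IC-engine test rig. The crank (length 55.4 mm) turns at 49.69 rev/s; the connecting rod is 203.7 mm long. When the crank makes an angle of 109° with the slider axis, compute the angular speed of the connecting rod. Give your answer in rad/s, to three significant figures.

ω = 312.2 rad/s (converted from 49.69 rev/s).
The rod makes angle φ with the slider axis where L sinφ = r sinθ; differentiating, L cosφ·φ̇ = r ω cosθ.
L cosφ = √(L² − r² sin²θ) = 0.19685 m.
|ω_rod| = r ω |cosθ| / √(L² − r² sin²θ) = 0.0554·312.2·0.32557/0.19685 = 28.607 rad/s.

28.6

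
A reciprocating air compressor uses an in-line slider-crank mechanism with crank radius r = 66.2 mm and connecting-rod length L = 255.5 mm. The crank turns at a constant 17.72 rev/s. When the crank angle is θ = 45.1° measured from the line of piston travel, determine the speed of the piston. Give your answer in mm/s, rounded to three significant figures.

ω = 2π·17.7 = 111.3 rad/s
For an in-line slider-crank, x = r cosθ + √(L² − r² sin²θ), so v = −rω sinθ·[1 + r cosθ/√(L² − r² sin²θ)].
With r = 0.0662 m, L = 0.2555 m, θ = 45.1°: √(L² − r² sin²θ) = 0.25116 m.
v = −0.0662·111.3·0.70834·[1 + 0.0662·0.70587/0.25116] = -6.1922 m/s.
|v| = 6.1922 m/s = 6192.2 mm/s.

6190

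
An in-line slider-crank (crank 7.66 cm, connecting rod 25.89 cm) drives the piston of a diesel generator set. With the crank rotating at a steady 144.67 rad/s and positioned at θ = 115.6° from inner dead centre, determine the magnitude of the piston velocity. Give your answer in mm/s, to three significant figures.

ω = 144.7 rad/s
For an in-line slider-crank, x = r cosθ + √(L² − r² sin²θ), so v = −rω sinθ·[1 + r cosθ/√(L² − r² sin²θ)].
With r = 0.0766 m, L = 0.2589 m, θ = 115.6°: √(L² − r² sin²θ) = 0.24951 m.
v = −0.0766·144.7·0.90183·[1 + 0.0766·-0.43209/0.24951] = -8.6682 m/s.
|v| = 8.6682 m/s = 8668.2 mm/s.

8670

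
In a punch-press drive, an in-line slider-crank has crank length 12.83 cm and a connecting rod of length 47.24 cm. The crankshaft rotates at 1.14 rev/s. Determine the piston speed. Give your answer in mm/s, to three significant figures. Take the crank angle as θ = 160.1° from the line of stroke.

233

ω = 2π·1.14 = 7.163 rad/s
For an in-line slider-crank, x = r cosθ + √(L² − r² sin²θ), so v = −rω sinθ·[1 + r cosθ/√(L² − r² sin²θ)].
With r = 0.1283 m, L = 0.4724 m, θ = 160.1°: √(L² − r² sin²θ) = 0.47038 m.
v = −0.1283·7.163·0.34038·[1 + 0.1283·-0.94029/0.47038] = -0.23258 m/s.
|v| = 0.23258 m/s = 232.58 mm/s.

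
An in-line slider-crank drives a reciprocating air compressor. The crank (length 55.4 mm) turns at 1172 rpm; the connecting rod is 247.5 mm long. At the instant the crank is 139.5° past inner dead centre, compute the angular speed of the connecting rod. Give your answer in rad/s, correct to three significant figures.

21.1

ω = 122.7 rad/s (converted from 1172 rpm).
The rod makes angle φ with the slider axis where L sinφ = r sinθ; differentiating, L cosφ·φ̇ = r ω cosθ.
L cosφ = √(L² − r² sin²θ) = 0.24487 m.
|ω_rod| = r ω |cosθ| / √(L² − r² sin²θ) = 0.0554·122.7·0.76041/0.24487 = 21.114 rad/s.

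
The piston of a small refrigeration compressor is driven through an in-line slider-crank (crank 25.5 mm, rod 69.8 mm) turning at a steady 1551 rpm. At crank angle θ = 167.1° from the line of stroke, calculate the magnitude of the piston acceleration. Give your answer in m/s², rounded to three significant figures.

432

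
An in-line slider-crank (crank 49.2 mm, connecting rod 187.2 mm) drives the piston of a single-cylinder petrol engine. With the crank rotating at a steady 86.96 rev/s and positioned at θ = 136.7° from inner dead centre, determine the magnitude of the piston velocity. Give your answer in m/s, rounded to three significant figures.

ω = 2π·87 = 546.4 rad/s
For an in-line slider-crank, x = r cosθ + √(L² − r² sin²θ), so v = −rω sinθ·[1 + r cosθ/√(L² − r² sin²θ)].
With r = 0.0492 m, L = 0.1872 m, θ = 136.7°: √(L² − r² sin²θ) = 0.18413 m.
v = −0.0492·546.4·0.68582·[1 + 0.0492·-0.72777/0.18413] = -14.851 m/s.
|v| = 14.851 m/s.

14.9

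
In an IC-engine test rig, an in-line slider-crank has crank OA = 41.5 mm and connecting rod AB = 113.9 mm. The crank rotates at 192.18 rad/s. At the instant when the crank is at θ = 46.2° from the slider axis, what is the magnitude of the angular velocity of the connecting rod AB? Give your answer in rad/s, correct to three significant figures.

ω = 192.2 rad/s
The rod makes angle φ with the slider axis where L sinφ = r sinθ; differentiating, L cosφ·φ̇ = r ω cosθ.
L cosφ = √(L² − r² sin²θ) = 0.10989 m.
|ω_rod| = r ω |cosθ| / √(L² − r² sin²θ) = 0.0415·192.2·0.69214/0.10989 = 50.233 rad/s.

50.2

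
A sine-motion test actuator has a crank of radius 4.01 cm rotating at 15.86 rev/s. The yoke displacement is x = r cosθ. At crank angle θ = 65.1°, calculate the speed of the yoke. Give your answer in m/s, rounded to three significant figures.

ω = 99.65 rad/s (from 15.86 rev/s).
x = r cosθ ⇒ ẋ = −rω sinθ.
|v| = rω|sinθ| = 0.0401·99.65·|sin 65.1°| = 3.6246 m/s.

3.62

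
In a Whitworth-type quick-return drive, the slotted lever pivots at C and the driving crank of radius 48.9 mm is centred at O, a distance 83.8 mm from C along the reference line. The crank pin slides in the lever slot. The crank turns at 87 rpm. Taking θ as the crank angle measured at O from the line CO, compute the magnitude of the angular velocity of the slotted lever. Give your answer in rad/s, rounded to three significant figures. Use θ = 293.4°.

2.89

ω = 9.111 rad/s (from 87 rpm).
Crank pin A relative to C: A = (d + r cosθ, r sinθ); lever angle φ = atan2(r sinθ, d + r cosθ).
Differentiating tanφ: φ̇ = rω(d cosθ + r)/(d² + r² + 2dr cosθ).
d² + r² + 2dr cosθ = |CA|² = 0.0126685 m²;  d cosθ + r = +0.082181 m.
|ω_lever| = |0.0489·9.111·+0.082181| / 0.0126685 = 2.89 rad/s.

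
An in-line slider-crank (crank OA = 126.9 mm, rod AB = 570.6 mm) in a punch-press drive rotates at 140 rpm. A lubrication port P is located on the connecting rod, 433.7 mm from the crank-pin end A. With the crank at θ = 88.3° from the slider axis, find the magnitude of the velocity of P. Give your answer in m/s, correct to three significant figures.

ω = 14.66 rad/s.  Crank-pin speed |V_A| = rω = 1.8605 m/s, perpendicular to OA.
Rod angle: sinφ = −(r/L) sinθ ⇒ φ = -12.844°; ω_rod = −rω cosθ/√(L²−r²sin²θ) = -0.09921 rad/s.
V_P = V_A + ω_rod × AP, with AP = 0.4337 m along the rod.
Components: V_Px = −rω sinθ − a·ω_rod·sinφ = -1.8692 m/s;  V_Py = rω cosθ + a·ω_rod·cosφ = +0.013242 m/s.
|V_P| = √(V_Px² + V_Py²) = 1.8692 m/s.

1.87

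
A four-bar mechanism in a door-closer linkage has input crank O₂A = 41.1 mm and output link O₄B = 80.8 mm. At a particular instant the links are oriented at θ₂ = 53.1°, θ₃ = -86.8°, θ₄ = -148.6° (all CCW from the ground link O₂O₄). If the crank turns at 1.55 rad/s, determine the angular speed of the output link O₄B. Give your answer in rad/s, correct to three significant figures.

0.576

ω₂ = 1.55 rad/s
Differentiating the loop-closure r₂e^{iθ₂}+r₃e^{iθ₃}=r₁+r₄e^{iθ₄} gives r₂ω₂e^{iθ₂}+r₃ω₃e^{iθ₃}=r₄ω₄e^{iθ₄}.
Eliminating the other unknown: ω₄ = r₂ω₂ sin(θ₂−θ₃) / [r₄ sin(θ₄−θ₃)].
Numerator sine = +0.64412; denominator sine = -0.88130.
Result = 0.0411·1.55·(+0.64412) / (0.0808·(-0.88130)) = -0.57624 rad/s; magnitude 0.57624 rad/s.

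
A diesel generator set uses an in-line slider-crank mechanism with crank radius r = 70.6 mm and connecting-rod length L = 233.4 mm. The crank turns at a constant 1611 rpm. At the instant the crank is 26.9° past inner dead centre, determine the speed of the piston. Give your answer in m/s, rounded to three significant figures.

ω = 2π·1611/60 = 168.7 rad/s
For an in-line slider-crank, x = r cosθ + √(L² − r² sin²θ), so v = −rω sinθ·[1 + r cosθ/√(L² − r² sin²θ)].
With r = 0.0706 m, L = 0.2334 m, θ = 26.9°: √(L² − r² sin²θ) = 0.2312 m.
v = −0.0706·168.7·0.45243·[1 + 0.0706·0.89180/0.2312] = -6.8561 m/s.
|v| = 6.8561 m/s.

6.86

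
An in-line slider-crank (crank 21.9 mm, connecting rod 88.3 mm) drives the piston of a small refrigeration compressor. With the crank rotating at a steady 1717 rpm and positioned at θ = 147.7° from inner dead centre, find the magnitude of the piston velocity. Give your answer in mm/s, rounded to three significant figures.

1660

ω = 2π·1717/60 = 179.8 rad/s
For an in-line slider-crank, x = r cosθ + √(L² − r² sin²θ), so v = −rω sinθ·[1 + r cosθ/√(L² − r² sin²θ)].
With r = 0.0219 m, L = 0.0883 m, θ = 147.7°: √(L² − r² sin²θ) = 0.087521 m.
v = −0.0219·179.8·0.53435·[1 + 0.0219·-0.84526/0.087521] = -1.6591 m/s.
|v| = 1.6591 m/s = 1659.1 mm/s.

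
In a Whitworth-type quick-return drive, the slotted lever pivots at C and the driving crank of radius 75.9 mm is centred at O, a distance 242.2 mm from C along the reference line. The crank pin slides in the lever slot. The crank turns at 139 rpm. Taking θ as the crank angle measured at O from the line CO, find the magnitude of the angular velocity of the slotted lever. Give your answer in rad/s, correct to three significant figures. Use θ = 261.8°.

ω = 14.56 rad/s (from 139 rpm).
Crank pin A relative to C: A = (d + r cosθ, r sinθ); lever angle φ = atan2(r sinθ, d + r cosθ).
Differentiating tanφ: φ̇ = rω(d cosθ + r)/(d² + r² + 2dr cosθ).
d² + r² + 2dr cosθ = |CA|² = 0.0591778 m²;  d cosθ + r = +0.041355 m.
|ω_lever| = |0.0759·14.56·+0.041355| / 0.0591778 = 0.77207 rad/s.

0.772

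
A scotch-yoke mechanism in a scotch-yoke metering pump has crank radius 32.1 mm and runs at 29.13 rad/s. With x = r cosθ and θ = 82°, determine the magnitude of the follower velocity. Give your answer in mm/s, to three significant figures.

ω = 29.13 rad/s
x = r cosθ ⇒ ẋ = −rω sinθ.
|v| = rω|sinθ| = 0.0321·29.13·|sin 82°| = 0.92597 m/s = 925.97 mm/s.

926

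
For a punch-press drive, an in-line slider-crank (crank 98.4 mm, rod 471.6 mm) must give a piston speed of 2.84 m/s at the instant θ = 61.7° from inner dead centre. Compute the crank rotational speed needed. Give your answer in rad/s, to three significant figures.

29.8

For an in-line slider-crank, |v_piston| = rω|sinθ|·[1 + r cosθ/√(L² − r² sin²θ)].
With r = 0.0984 m, L = 0.4716 m, θ = 61.7°: the bracketed kinematic factor |dx/dθ| = 0.095358 m.
ω = v/|dx/dθ| = 2.84/0.095358 = 29.783 rad/s.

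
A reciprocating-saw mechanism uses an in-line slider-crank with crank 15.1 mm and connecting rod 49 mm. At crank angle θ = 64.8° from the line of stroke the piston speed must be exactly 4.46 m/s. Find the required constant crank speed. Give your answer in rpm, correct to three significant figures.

For an in-line slider-crank, |v_piston| = rω|sinθ|·[1 + r cosθ/√(L² − r² sin²θ)].
With r = 0.0151 m, L = 0.049 m, θ = 64.8°: the bracketed kinematic factor |dx/dθ| = 0.01553 m.
ω = v/|dx/dθ| = 4.46/0.01553 = 287.19 rad/s.
N = 60ω/(2π) = 2742.5 rpm.

2740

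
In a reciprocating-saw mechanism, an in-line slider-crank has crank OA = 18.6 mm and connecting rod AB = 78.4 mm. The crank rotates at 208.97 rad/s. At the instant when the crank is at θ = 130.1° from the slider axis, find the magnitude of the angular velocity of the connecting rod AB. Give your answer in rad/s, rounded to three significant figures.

ω = 209 rad/s
The rod makes angle φ with the slider axis where L sinφ = r sinθ; differentiating, L cosφ·φ̇ = r ω cosθ.
L cosφ = √(L² − r² sin²θ) = 0.077098 m.
|ω_rod| = r ω |cosθ| / √(L² − r² sin²θ) = 0.0186·209·0.64412/0.077098 = 32.473 rad/s.

32.5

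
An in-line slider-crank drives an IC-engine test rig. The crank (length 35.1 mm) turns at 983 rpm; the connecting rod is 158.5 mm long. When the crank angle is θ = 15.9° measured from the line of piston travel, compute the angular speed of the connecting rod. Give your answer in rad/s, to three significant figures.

22.0

ω = 102.9 rad/s (converted from 983 rpm).
The rod makes angle φ with the slider axis where L sinφ = r sinθ; differentiating, L cosφ·φ̇ = r ω cosθ.
L cosφ = √(L² − r² sin²θ) = 0.15821 m.
|ω_rod| = r ω |cosθ| / √(L² − r² sin²θ) = 0.0351·102.9·0.96174/0.15821 = 21.964 rad/s.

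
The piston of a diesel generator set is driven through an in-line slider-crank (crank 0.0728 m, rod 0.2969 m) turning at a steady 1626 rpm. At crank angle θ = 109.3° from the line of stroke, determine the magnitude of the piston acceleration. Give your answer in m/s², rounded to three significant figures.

1110

ω = 2π·1626/60 = 170.3 rad/s
x(θ) = r cosθ + √(L² − r² sin²θ); with ω constant, a = ω²·d²x/dθ².
d²x/dθ² = −r cosθ − r²(cos2θ)/√u − r⁴ sin²2θ/(4u^{3/2}),  u = L² − r² sin²θ = 0.0834287 m².
Substituting r = 0.0728 m, L = 0.2969 m, θ = 109.3°: d²x/dθ² = +0.038288 m.
a = ω²·d²x/dθ² = (170.3)²·(+0.038288) = +1110.1 m/s²;  |a| = 1110.1 m/s².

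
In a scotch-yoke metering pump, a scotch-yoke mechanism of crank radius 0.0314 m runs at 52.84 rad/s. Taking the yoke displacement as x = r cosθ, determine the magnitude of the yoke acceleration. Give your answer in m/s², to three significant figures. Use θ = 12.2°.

85.7

ω = 52.84 rad/s
x = r cosθ ⇒ ẍ = −rω² cosθ (ω constant).
|a| = rω²|cosθ| = 0.0314·(52.84)²·|cos 12.2°| = 85.691 m/s².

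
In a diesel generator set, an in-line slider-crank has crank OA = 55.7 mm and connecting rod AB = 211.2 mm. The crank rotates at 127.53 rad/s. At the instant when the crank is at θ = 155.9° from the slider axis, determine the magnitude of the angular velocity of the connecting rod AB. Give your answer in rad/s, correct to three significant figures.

30.9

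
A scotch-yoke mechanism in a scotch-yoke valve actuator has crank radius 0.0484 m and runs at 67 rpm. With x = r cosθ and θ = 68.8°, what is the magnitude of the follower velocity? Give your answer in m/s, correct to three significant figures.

0.317

ω = 7.016 rad/s (from 67 rpm).
x = r cosθ ⇒ ẋ = −rω sinθ.
|v| = rω|sinθ| = 0.0484·7.016·|sin 68.8°| = 0.3166 m/s.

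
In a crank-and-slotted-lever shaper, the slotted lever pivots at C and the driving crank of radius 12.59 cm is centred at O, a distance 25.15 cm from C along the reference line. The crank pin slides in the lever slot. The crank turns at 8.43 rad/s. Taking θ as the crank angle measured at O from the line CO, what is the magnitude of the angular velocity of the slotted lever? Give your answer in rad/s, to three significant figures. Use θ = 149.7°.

3.96

ω = 8.43 rad/s
Crank pin A relative to C: A = (d + r cosθ, r sinθ); lever angle φ = atan2(r sinθ, d + r cosθ).
Differentiating tanφ: φ̇ = rω(d cosθ + r)/(d² + r² + 2dr cosθ).
d² + r² + 2dr cosθ = |CA|² = 0.0244262 m²;  d cosθ + r = -0.091244 m.
|ω_lever| = |0.1259·8.43·-0.091244| / 0.0244262 = 3.9646 rad/s.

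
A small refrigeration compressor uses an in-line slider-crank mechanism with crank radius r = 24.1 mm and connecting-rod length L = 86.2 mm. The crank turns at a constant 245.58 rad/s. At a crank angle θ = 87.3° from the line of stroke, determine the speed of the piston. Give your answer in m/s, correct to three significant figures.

ω = 245.6 rad/s
For an in-line slider-crank, x = r cosθ + √(L² − r² sin²θ), so v = −rω sinθ·[1 + r cosθ/√(L² − r² sin²θ)].
With r = 0.0241 m, L = 0.0862 m, θ = 87.3°: √(L² − r² sin²θ) = 0.08277 m.
v = −0.0241·245.6·0.99889·[1 + 0.0241·0.04711/0.08277] = -5.993 m/s.
|v| = 5.993 m/s.

5.99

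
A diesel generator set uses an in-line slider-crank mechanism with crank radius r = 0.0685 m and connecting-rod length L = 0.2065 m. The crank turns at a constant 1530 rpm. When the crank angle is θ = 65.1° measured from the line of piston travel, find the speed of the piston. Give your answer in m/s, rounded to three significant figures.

11.4

ω = 2π·1530/60 = 160.2 rad/s
For an in-line slider-crank, x = r cosθ + √(L² − r² sin²θ), so v = −rω sinθ·[1 + r cosθ/√(L² − r² sin²θ)].
With r = 0.0685 m, L = 0.2065 m, θ = 65.1°: √(L² − r² sin²θ) = 0.19693 m.
v = −0.0685·160.2·0.90704·[1 + 0.0685·0.42104/0.19693] = -11.413 m/s.
|v| = 11.413 m/s.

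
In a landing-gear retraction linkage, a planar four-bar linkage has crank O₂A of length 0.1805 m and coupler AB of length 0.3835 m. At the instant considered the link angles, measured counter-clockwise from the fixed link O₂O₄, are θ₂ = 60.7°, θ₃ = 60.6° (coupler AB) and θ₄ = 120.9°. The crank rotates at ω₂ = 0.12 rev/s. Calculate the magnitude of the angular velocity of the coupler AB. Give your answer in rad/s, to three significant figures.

ω₂ = 0.754 rad/s (from 0.12 rev/s).
Differentiating the loop-closure r₂e^{iθ₂}+r₃e^{iθ₃}=r₁+r₄e^{iθ₄} gives r₂ω₂e^{iθ₂}+r₃ω₃e^{iθ₃}=r₄ω₄e^{iθ₄}.
Eliminating the other unknown: ω₃ = r₂ω₂ sin(θ₄−θ₂) / [r₃ sin(θ₃−θ₄)].
Numerator sine = +0.86777; denominator sine = -0.86863.
Result = 0.1805·0.754·(+0.86777) / (0.3835·(-0.86863)) = -0.35452 rad/s; magnitude 0.35452 rad/s.

0.355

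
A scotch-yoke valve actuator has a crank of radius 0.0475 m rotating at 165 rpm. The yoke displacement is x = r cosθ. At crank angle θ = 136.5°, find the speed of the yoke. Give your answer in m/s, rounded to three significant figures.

0.565

ω = 17.28 rad/s (from 165 rpm).
x = r cosθ ⇒ ẋ = −rω sinθ.
|v| = rω|sinθ| = 0.0475·17.28·|sin 136.5°| = 0.56496 m/s.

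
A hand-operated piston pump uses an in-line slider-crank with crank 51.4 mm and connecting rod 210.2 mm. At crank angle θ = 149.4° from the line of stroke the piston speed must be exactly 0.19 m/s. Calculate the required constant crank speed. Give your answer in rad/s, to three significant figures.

9.22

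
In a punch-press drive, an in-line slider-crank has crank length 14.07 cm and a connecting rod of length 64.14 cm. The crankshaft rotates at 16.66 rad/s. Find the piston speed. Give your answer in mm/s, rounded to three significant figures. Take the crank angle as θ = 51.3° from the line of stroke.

2080

ω = 16.66 rad/s
For an in-line slider-crank, x = r cosθ + √(L² − r² sin²θ), so v = −rω sinθ·[1 + r cosθ/√(L² − r² sin²θ)].
With r = 0.1407 m, L = 0.6414 m, θ = 51.3°: √(L² − r² sin²θ) = 0.63193 m.
v = −0.1407·16.66·0.78043·[1 + 0.1407·0.62524/0.63193] = -2.084 m/s.
|v| = 2.084 m/s = 2084 mm/s.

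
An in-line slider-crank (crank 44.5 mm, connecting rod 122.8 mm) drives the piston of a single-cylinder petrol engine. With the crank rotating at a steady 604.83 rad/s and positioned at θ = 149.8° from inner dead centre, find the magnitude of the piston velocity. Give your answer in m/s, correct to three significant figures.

9.23

ω = 604.8 rad/s
For an in-line slider-crank, x = r cosθ + √(L² − r² sin²θ), so v = −rω sinθ·[1 + r cosθ/√(L² − r² sin²θ)].
With r = 0.0445 m, L = 0.1228 m, θ = 149.8°: √(L² − r² sin²θ) = 0.12074 m.
v = −0.0445·604.8·0.50302·[1 + 0.0445·-0.86427/0.12074] = -9.2262 m/s.
|v| = 9.2262 m/s.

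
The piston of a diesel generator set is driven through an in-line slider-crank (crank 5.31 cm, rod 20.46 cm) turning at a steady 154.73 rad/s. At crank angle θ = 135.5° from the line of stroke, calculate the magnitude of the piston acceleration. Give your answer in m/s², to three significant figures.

895

ω = 154.7 rad/s
x(θ) = r cosθ + √(L² − r² sin²θ); with ω constant, a = ω²·d²x/dθ².
d²x/dθ² = −r cosθ − r²(cos2θ)/√u − r⁴ sin²2θ/(4u^{3/2}),  u = L² − r² sin²θ = 0.040476 m².
Substituting r = 0.0531 m, L = 0.2046 m, θ = 135.5°: d²x/dθ² = +0.037385 m.
a = ω²·d²x/dθ² = (154.7)²·(+0.037385) = +895.05 m/s²;  |a| = 895.05 m/s².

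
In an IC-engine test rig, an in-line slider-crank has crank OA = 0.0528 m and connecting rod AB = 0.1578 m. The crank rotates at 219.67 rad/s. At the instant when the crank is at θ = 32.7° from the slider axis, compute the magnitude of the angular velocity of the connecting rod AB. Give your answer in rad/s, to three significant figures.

ω = 219.7 rad/s
The rod makes angle φ with the slider axis where L sinφ = r sinθ; differentiating, L cosφ·φ̇ = r ω cosθ.
L cosφ = √(L² − r² sin²θ) = 0.1552 m.
|ω_rod| = r ω |cosθ| / √(L² − r² sin²θ) = 0.0528·219.7·0.84151/0.1552 = 62.889 rad/s.

62.9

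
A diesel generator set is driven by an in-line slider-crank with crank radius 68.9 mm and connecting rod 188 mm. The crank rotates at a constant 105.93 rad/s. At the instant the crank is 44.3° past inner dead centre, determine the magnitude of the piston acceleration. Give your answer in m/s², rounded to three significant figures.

571

ω = 105.9 rad/s
x(θ) = r cosθ + √(L² − r² sin²θ); with ω constant, a = ω²·d²x/dθ².
d²x/dθ² = −r cosθ − r²(cos2θ)/√u − r⁴ sin²2θ/(4u^{3/2}),  u = L² − r² sin²θ = 0.0330284 m².
Substituting r = 0.0689 m, L = 0.188 m, θ = 44.3°: d²x/dθ² = -0.050887 m.
a = ω²·d²x/dθ² = (105.9)²·(-0.050887) = -571.02 m/s²;  |a| = 571.02 m/s².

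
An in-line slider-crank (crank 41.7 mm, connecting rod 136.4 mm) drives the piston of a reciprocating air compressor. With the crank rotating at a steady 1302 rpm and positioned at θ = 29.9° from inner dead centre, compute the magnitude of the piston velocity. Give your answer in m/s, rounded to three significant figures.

3.59

ω = 2π·1302/60 = 136.3 rad/s
For an in-line slider-crank, x = r cosθ + √(L² − r² sin²θ), so v = −rω sinθ·[1 + r cosθ/√(L² − r² sin²θ)].
With r = 0.0417 m, L = 0.1364 m, θ = 29.9°: √(L² − r² sin²θ) = 0.13481 m.
v = −0.0417·136.3·0.49849·[1 + 0.0417·0.86690/0.13481] = -3.5942 m/s.
|v| = 3.5942 m/s.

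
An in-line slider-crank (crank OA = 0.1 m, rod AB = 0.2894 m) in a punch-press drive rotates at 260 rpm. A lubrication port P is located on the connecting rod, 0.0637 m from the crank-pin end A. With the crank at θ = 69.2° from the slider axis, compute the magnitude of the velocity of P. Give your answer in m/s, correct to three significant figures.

2.72

ω = 27.23 rad/s.  Crank-pin speed |V_A| = rω = 2.7227 m/s, perpendicular to OA.
Rod angle: sinφ = −(r/L) sinθ ⇒ φ = -18.846°; ω_rod = −rω cosθ/√(L²−r²sin²θ) = -3.5301 rad/s.
V_P = V_A + ω_rod × AP, with AP = 0.0637 m along the rod.
Components: V_Px = −rω sinθ − a·ω_rod·sinφ = -2.6179 m/s;  V_Py = rω cosθ + a·ω_rod·cosφ = +0.75404 m/s.
|V_P| = √(V_Px² + V_Py²) = 2.7243 m/s.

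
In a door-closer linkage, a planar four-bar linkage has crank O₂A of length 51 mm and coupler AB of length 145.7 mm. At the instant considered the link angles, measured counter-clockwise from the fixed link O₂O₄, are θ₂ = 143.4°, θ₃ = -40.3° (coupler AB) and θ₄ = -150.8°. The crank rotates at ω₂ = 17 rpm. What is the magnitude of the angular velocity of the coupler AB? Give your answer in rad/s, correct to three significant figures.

0.607

ω₂ = 1.78 rad/s (from 17 rpm).
Differentiating the loop-closure r₂e^{iθ₂}+r₃e^{iθ₃}=r₁+r₄e^{iθ₄} gives r₂ω₂e^{iθ₂}+r₃ω₃e^{iθ₃}=r₄ω₄e^{iθ₄}.
Eliminating the other unknown: ω₃ = r₂ω₂ sin(θ₄−θ₂) / [r₃ sin(θ₃−θ₄)].
Numerator sine = +0.91212; denominator sine = +0.93667.
Result = 0.051·1.78·(+0.91212) / (0.1457·(+0.93667)) = +0.60681 rad/s; magnitude 0.60681 rad/s.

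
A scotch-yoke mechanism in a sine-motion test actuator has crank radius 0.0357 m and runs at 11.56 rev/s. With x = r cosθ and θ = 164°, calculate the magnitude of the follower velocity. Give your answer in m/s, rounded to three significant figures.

0.715

ω = 72.63 rad/s (from 11.56 rev/s).
x = r cosθ ⇒ ẋ = −rω sinθ.
|v| = rω|sinθ| = 0.0357·72.63·|sin 164°| = 0.71473 m/s.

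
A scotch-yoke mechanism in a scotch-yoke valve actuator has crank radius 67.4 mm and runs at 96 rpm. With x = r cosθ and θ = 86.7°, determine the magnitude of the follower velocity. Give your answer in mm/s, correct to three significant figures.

676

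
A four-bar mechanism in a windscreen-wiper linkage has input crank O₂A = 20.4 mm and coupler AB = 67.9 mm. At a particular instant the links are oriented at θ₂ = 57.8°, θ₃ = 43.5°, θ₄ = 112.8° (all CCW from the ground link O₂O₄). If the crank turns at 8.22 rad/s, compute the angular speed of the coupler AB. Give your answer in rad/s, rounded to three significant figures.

ω₂ = 8.22 rad/s
Differentiating the loop-closure r₂e^{iθ₂}+r₃e^{iθ₃}=r₁+r₄e^{iθ₄} gives r₂ω₂e^{iθ₂}+r₃ω₃e^{iθ₃}=r₄ω₄e^{iθ₄}.
Eliminating the other unknown: ω₃ = r₂ω₂ sin(θ₄−θ₂) / [r₃ sin(θ₃−θ₄)].
Numerator sine = +0.81915; denominator sine = -0.93544.
Result = 0.0204·8.22·(+0.81915) / (0.0679·(-0.93544)) = -2.1626 rad/s; magnitude 2.1626 rad/s.

2.16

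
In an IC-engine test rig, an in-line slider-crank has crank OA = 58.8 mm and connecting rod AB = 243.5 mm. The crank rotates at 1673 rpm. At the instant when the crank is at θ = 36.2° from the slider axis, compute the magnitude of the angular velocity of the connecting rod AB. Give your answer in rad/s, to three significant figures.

34.5

ω = 175.2 rad/s (converted from 1673 rpm).
The rod makes angle φ with the slider axis where L sinφ = r sinθ; differentiating, L cosφ·φ̇ = r ω cosθ.
L cosφ = √(L² − r² sin²θ) = 0.24101 m.
|ω_rod| = r ω |cosθ| / √(L² − r² sin²θ) = 0.0588·175.2·0.80696/0.24101 = 34.492 rad/s.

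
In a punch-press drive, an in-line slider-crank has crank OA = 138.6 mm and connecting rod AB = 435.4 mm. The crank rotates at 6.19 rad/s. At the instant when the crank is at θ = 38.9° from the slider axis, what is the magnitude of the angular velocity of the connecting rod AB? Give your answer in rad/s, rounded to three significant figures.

1.57

ω = 6.19 rad/s
The rod makes angle φ with the slider axis where L sinφ = r sinθ; differentiating, L cosφ·φ̇ = r ω cosθ.
L cosφ = √(L² − r² sin²θ) = 0.42661 m.
|ω_rod| = r ω |cosθ| / √(L² − r² sin²θ) = 0.1386·6.19·0.77824/0.42661 = 1.5651 rad/s.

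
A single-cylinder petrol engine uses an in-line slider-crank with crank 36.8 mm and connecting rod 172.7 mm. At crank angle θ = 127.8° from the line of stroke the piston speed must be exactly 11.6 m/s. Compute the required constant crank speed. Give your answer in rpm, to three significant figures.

For an in-line slider-crank, |v_piston| = rω|sinθ|·[1 + r cosθ/√(L² − r² sin²θ)].
With r = 0.0368 m, L = 0.1727 m, θ = 127.8°: the bracketed kinematic factor |dx/dθ| = 0.025225 m.
ω = v/|dx/dθ| = 11.6/0.025225 = 459.86 rad/s.
N = 60ω/(2π) = 4391.3 rpm.

4390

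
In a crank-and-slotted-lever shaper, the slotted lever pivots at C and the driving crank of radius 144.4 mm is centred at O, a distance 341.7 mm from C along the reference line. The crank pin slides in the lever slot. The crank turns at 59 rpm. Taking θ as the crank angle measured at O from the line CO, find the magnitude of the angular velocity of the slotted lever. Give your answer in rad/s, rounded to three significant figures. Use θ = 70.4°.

1.35

ω = 6.178 rad/s (from 59 rpm).
Crank pin A relative to C: A = (d + r cosθ, r sinθ); lever angle φ = atan2(r sinθ, d + r cosθ).
Differentiating tanφ: φ̇ = rω(d cosθ + r)/(d² + r² + 2dr cosθ).
d² + r² + 2dr cosθ = |CA|² = 0.170714 m²;  d cosθ + r = +0.25902 m.
|ω_lever| = |0.1444·6.178·+0.25902| / 0.170714 = 1.3537 rad/s.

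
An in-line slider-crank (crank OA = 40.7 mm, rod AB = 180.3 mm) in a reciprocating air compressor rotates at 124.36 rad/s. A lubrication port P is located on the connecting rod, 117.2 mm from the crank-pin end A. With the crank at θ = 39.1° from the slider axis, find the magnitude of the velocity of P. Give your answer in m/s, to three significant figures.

ω = 124.4 rad/s.  Crank-pin speed |V_A| = rω = 5.0615 m/s, perpendicular to OA.
Rod angle: sinφ = −(r/L) sinθ ⇒ φ = -8.185°; ω_rod = −rω cosθ/√(L²−r²sin²θ) = -22.01 rad/s.
V_P = V_A + ω_rod × AP, with AP = 0.1172 m along the rod.
Components: V_Px = −rω sinθ − a·ω_rod·sinφ = -3.5594 m/s;  V_Py = rω cosθ + a·ω_rod·cosφ = +1.3747 m/s.
|V_P| = √(V_Px² + V_Py²) = 3.8156 m/s.

3.82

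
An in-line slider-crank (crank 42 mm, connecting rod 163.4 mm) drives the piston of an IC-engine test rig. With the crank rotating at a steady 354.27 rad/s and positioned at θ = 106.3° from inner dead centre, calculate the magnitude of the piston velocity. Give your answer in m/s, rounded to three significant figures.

ω = 354.3 rad/s
For an in-line slider-crank, x = r cosθ + √(L² − r² sin²θ), so v = −rω sinθ·[1 + r cosθ/√(L² − r² sin²θ)].
With r = 0.042 m, L = 0.1634 m, θ = 106.3°: √(L² − r² sin²θ) = 0.15835 m.
v = −0.042·354.3·0.95981·[1 + 0.042·-0.28067/0.15835] = -13.218 m/s.
|v| = 13.218 m/s.

13.2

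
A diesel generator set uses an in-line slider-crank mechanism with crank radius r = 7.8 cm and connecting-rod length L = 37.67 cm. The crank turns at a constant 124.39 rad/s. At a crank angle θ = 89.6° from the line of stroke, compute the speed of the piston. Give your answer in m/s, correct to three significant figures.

9.72

ω = 124.4 rad/s
For an in-line slider-crank, x = r cosθ + √(L² − r² sin²θ), so v = −rω sinθ·[1 + r cosθ/√(L² − r² sin²θ)].
With r = 0.078 m, L = 0.3767 m, θ = 89.6°: √(L² − r² sin²θ) = 0.36854 m.
v = −0.078·124.4·0.99998·[1 + 0.078·0.00698/0.36854] = -9.7165 m/s.
|v| = 9.7165 m/s.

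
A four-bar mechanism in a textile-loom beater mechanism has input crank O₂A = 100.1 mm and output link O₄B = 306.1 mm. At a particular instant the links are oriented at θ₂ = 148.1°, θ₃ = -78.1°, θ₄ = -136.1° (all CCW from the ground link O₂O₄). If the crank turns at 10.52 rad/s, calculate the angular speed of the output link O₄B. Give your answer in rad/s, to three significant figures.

2.93

ω₂ = 10.52 rad/s
Differentiating the loop-closure r₂e^{iθ₂}+r₃e^{iθ₃}=r₁+r₄e^{iθ₄} gives r₂ω₂e^{iθ₂}+r₃ω₃e^{iθ₃}=r₄ω₄e^{iθ₄}.
Eliminating the other unknown: ω₄ = r₂ω₂ sin(θ₂−θ₃) / [r₄ sin(θ₄−θ₃)].
Numerator sine = -0.72176; denominator sine = -0.84805.
Result = 0.1001·10.52·(-0.72176) / (0.3061·(-0.84805)) = +2.9279 rad/s; magnitude 2.9279 rad/s.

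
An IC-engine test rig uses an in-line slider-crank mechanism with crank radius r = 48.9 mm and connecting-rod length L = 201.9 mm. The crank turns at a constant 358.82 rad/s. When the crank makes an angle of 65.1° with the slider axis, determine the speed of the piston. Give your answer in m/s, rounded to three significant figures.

ω = 358.8 rad/s
For an in-line slider-crank, x = r cosθ + √(L² − r² sin²θ), so v = −rω sinθ·[1 + r cosθ/√(L² − r² sin²θ)].
With r = 0.0489 m, L = 0.2019 m, θ = 65.1°: √(L² − r² sin²θ) = 0.19697 m.
v = −0.0489·358.8·0.90704·[1 + 0.0489·0.42104/0.19697] = -17.579 m/s.
|v| = 17.579 m/s.

17.6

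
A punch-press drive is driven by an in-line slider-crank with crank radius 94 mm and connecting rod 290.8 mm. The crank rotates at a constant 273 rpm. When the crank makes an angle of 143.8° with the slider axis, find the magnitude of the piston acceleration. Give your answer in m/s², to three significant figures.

53.7

ω = 2π·273/60 = 28.59 rad/s
x(θ) = r cosθ + √(L² − r² sin²θ); with ω constant, a = ω²·d²x/dθ².
d²x/dθ² = −r cosθ − r²(cos2θ)/√u − r⁴ sin²2θ/(4u^{3/2}),  u = L² − r² sin²θ = 0.0814825 m².
Substituting r = 0.094 m, L = 0.2908 m, θ = 143.8°: d²x/dθ² = +0.065732 m.
a = ω²·d²x/dθ² = (28.59)²·(+0.065732) = +53.723 m/s²;  |a| = 53.723 m/s².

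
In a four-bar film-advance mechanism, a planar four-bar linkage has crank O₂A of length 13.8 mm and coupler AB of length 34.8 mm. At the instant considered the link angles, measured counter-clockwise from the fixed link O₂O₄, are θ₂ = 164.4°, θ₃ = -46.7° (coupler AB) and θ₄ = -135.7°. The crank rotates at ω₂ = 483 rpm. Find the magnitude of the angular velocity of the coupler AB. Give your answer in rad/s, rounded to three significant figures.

17.4

ω₂ = 50.58 rad/s (from 483 rpm).
Differentiating the loop-closure r₂e^{iθ₂}+r₃e^{iθ₃}=r₁+r₄e^{iθ₄} gives r₂ω₂e^{iθ₂}+r₃ω₃e^{iθ₃}=r₄ω₄e^{iθ₄}.
Eliminating the other unknown: ω₃ = r₂ω₂ sin(θ₄−θ₂) / [r₃ sin(θ₃−θ₄)].
Numerator sine = +0.86515; denominator sine = +0.99985.
Result = 0.0138·50.58·(+0.86515) / (0.0348·(+0.99985)) = +17.355 rad/s; magnitude 17.355 rad/s.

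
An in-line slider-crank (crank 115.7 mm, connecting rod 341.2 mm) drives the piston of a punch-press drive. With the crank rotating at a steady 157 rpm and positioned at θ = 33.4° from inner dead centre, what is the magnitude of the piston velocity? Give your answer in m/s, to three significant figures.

ω = 2π·157/60 = 16.44 rad/s
For an in-line slider-crank, x = r cosθ + √(L² − r² sin²θ), so v = −rω sinθ·[1 + r cosθ/√(L² − r² sin²θ)].
With r = 0.1157 m, L = 0.3412 m, θ = 33.4°: √(L² − r² sin²θ) = 0.3352 m.
v = −0.1157·16.44·0.55048·[1 + 0.1157·0.83485/0.3352] = -1.3489 m/s.
|v| = 1.3489 m/s.

1.35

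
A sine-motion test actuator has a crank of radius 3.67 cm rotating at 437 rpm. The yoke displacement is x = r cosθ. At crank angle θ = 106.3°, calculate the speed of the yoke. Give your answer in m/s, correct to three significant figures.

ω = 45.76 rad/s (from 437 rpm).
x = r cosθ ⇒ ẋ = −rω sinθ.
|v| = rω|sinθ| = 0.0367·45.76·|sin 106.3°| = 1.612 m/s.

1.61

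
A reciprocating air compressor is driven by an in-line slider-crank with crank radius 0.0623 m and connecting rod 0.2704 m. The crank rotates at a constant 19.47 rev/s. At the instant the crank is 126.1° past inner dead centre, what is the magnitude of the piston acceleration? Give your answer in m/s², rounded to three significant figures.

ω = 2π·19.5 = 122.3 rad/s
x(θ) = r cosθ + √(L² − r² sin²θ); with ω constant, a = ω²·d²x/dθ².
d²x/dθ² = −r cosθ − r²(cos2θ)/√u − r⁴ sin²2θ/(4u^{3/2}),  u = L² − r² sin²θ = 0.0705823 m².
Substituting r = 0.0623 m, L = 0.2704 m, θ = 126.1°: d²x/dθ² = +0.040991 m.
a = ω²·d²x/dθ² = (122.3)²·(+0.040991) = +613.45 m/s²;  |a| = 613.45 m/s².

613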